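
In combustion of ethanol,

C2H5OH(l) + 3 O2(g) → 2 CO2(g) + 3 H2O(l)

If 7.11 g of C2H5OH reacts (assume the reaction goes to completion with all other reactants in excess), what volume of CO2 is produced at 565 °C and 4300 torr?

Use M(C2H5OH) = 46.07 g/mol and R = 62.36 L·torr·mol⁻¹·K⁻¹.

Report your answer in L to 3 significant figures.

3.75 L

n(C2H5OH) = 7.110 / 46.07 = 0.1543 mol
n(CO2) = (2/1) × 0.1543 = 0.3086 mol
V = nRT/P = 0.3086 × 62.36 × 838.15 / 4300 = 3.751 L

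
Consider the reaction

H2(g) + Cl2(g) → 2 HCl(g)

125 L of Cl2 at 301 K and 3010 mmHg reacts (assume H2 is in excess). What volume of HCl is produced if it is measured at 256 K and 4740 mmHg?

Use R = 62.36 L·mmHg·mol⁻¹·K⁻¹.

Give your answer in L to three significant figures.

n(Cl2) = PV/RT = (3010 × 125) / (62.36 × 301) = 20.04 mol
n(HCl) = (2/1) × 20.04 = 40.08 mol
V = nRT/P = 40.08 × 62.36 × 256 / 4740 = 135.0 L

135 L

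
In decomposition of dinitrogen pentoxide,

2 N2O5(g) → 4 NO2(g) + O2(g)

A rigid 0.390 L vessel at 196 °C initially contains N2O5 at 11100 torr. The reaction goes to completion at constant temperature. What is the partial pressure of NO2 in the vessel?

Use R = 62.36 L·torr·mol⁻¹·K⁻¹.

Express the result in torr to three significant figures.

n(N2O5)₀ = PV/RT = (11100 × 0.390) / (62.36 × 469.15) = 0.1480 mol
n(NO2) = (4/2) × 0.1480 = 0.2960 mol
P(NO2) = nRT/V = 0.2960 × 62.36 × 469.15 / 0.390 = 22200 torr

22200 torr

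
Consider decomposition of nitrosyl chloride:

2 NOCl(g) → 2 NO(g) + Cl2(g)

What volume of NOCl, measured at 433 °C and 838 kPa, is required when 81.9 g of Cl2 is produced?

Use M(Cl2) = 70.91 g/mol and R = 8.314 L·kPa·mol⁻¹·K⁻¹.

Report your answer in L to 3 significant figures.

16.2 L

n(Cl2) = 81.90 / 70.91 = 1.155 mol
n(NOCl) = (2/1) × 1.155 = 2.310 mol
V = nRT/P = 2.310 × 8.314 × 706.15 / 838 = 16.18 L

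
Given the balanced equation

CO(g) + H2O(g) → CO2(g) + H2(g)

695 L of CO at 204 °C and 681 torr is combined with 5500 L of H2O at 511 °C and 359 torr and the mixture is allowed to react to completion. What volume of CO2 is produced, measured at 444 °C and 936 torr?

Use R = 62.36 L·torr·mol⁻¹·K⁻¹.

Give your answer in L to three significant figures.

n(CO) = PV/RT = (681 × 695) / (62.36 × 477.15) = 15.91 mol
n(H2O) = PV/RT = (359 × 5500) / (62.36 × 784.15) = 40.38 mol
For 15.91 mol CO, stoichiometry requires (1/1) × 15.91 = 15.91 mol H2O; 40.38 mol is available, so CO is limiting.
n(CO2) = (1/1) × 15.91 = 15.91 mol
V(CO2) = nRT/P = 15.91 × 62.36 × 717.15 / 936 = 760.2 L

760 L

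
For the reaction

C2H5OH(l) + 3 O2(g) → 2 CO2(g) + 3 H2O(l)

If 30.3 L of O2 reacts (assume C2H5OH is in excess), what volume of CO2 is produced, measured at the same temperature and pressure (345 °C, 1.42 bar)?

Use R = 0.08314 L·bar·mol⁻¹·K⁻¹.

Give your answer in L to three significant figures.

20.2 L

At constant T and P, gas volumes are in the mole ratio: V(CO2) = (2/3) × 30.3 = 20.20 L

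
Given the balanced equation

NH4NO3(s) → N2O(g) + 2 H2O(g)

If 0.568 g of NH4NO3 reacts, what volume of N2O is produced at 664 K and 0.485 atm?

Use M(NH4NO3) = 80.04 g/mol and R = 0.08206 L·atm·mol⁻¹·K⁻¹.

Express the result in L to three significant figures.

n(NH4NO3) = 0.5680 / 80.04 = 0.007096 mol
n(N2O) = (1/1) × 0.007096 = 0.007096 mol
V = nRT/P = 0.007096 × 0.08206 × 664 / 0.485 = 0.7972 L

0.797 L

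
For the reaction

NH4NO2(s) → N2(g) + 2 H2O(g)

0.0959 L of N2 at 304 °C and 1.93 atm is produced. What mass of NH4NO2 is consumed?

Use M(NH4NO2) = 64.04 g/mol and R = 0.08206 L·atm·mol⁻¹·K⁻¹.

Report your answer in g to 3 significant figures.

0.250 g

n(N2) = PV/RT = (1.93 × 0.0959) / (0.08206 × 577.15) = 0.003908 mol
n(NH4NO2) = (1/1) × 0.003908 = 0.003908 mol
m(NH4NO2) = 0.003908 × 64.04 = 0.2503 g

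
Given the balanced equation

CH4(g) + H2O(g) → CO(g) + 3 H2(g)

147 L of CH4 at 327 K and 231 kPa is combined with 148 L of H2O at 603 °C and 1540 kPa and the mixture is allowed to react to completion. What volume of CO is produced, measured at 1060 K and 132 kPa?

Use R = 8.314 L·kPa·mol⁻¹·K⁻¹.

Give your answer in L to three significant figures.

834 L

n(CH4) = PV/RT = (231 × 147) / (8.314 × 327) = 12.49 mol
n(H2O) = PV/RT = (1540 × 148) / (8.314 × 876.15) = 31.29 mol
For 12.49 mol CH4, stoichiometry requires (1/1) × 12.49 = 12.49 mol H2O; 31.29 mol is available, so CH4 is limiting.
n(CO) = (1/1) × 12.49 = 12.49 mol
V(CO) = nRT/P = 12.49 × 8.314 × 1060 / 132 = 833.9 L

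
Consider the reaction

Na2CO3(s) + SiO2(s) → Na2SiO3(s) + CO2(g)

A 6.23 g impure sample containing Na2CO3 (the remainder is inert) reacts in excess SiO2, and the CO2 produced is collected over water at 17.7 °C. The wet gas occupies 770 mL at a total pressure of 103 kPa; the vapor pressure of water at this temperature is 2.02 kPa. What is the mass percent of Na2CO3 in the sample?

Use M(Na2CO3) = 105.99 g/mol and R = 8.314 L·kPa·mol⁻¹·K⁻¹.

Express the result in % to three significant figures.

54.7 %

P(CO2) = 103 − 2.02 = 101.0 kPa
n(CO2) = PV/RT = (101.0 × 0.7700) / (8.314 × 290.85) = 0.03216 mol
n(Na2CO3) = (1/1) × 0.03216 = 0.03216 mol
m(Na2CO3) = 0.03216 × 105.99 = 3.409 g
%Na2CO3 = 3.409 / 6.23 × 100 = 54.72%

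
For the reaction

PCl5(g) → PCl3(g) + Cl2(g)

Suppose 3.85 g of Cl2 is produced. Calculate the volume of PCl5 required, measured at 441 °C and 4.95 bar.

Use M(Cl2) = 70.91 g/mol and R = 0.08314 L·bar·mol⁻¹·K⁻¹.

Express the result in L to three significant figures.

0.651 L

n(Cl2) = 3.850 / 70.91 = 0.05429 mol
n(PCl5) = (1/1) × 0.05429 = 0.05429 mol
V = nRT/P = 0.05429 × 0.08314 × 714.15 / 4.95 = 0.6512 L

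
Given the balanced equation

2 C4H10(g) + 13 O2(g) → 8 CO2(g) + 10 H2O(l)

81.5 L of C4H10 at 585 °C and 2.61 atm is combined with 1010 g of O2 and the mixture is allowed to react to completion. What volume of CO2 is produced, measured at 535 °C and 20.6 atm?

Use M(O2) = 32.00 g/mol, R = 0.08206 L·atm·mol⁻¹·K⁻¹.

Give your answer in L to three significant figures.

n(C4H10) = PV/RT = (2.61 × 81.5) / (0.08206 × 858.15) = 3.021 mol
n(O2) = 1010 / 32.00 = 31.56 mol
For 3.021 mol C4H10, stoichiometry requires (13/2) × 3.021 = 19.64 mol O2; 31.56 mol is available, so C4H10 is limiting.
n(CO2) = (8/2) × 3.021 = 12.08 mol
V(CO2) = nRT/P = 12.08 × 0.08206 × 808.15 / 20.6 = 38.89 L

38.9 L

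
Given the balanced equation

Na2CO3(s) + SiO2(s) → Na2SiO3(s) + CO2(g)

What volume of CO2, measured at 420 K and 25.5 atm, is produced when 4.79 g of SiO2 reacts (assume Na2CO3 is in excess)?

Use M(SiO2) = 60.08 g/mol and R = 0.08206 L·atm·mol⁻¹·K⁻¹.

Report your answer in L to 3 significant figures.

0.108 L

n(SiO2) = 4.790 / 60.08 = 0.07973 mol
n(CO2) = (1/1) × 0.07973 = 0.07973 mol
V = nRT/P = 0.07973 × 0.08206 × 420 / 25.5 = 0.1078 L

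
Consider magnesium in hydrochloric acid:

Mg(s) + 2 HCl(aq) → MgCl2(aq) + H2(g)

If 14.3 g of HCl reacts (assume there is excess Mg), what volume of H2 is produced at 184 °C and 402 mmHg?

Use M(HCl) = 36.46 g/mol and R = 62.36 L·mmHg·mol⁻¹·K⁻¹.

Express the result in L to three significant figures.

n(HCl) = 14.30 / 36.46 = 0.3922 mol
n(H2) = (1/2) × 0.3922 = 0.1961 mol
V = nRT/P = 0.1961 × 62.36 × 457.15 / 402 = 13.91 L

13.9 L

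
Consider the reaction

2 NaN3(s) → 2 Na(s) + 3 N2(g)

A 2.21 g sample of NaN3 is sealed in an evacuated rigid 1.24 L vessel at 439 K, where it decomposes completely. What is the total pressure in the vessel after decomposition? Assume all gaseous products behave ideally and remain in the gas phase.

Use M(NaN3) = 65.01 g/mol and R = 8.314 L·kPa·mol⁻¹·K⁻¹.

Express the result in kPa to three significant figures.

n(NaN3) = 2.21 / 65.01 = 0.03399 mol
n(gas produced) = (3/2) × 0.03399 = 0.05099 mol
P = nRT/V = 0.05099 × 8.314 × 439 / 1.24 = 150.1 kPa

150 kPa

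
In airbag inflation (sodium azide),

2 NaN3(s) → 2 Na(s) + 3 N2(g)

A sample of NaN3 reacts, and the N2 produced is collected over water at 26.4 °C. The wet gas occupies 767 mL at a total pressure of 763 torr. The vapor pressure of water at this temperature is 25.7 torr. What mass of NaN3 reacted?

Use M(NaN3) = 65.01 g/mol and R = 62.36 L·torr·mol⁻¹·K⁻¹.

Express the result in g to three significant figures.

1.31 g

P(N2) = 763 − 25.7 = 737.3 torr
n(N2) = PV/RT = (737.3 × 0.7670) / (62.36 × 299.55) = 0.03027 mol
n(NaN3) = (2/3) × 0.03027 = 0.02018 mol
m(NaN3) = 0.02018 × 65.01 = 1.312 g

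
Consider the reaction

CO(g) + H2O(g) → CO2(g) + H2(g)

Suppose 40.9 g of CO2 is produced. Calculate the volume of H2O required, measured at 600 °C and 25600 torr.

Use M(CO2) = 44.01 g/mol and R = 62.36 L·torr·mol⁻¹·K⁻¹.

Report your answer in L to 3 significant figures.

n(CO2) = 40.90 / 44.01 = 0.9293 mol
n(H2O) = (1/1) × 0.9293 = 0.9293 mol
V = nRT/P = 0.9293 × 62.36 × 873.15 / 25600 = 1.977 L

1.98 L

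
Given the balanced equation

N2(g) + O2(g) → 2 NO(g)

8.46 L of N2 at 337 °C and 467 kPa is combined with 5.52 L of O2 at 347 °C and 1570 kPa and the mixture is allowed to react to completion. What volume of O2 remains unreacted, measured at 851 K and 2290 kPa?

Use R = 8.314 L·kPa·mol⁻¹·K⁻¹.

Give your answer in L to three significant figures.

n(N2) = PV/RT = (467 × 8.46) / (8.314 × 610.15) = 0.7788 mol
n(O2) = PV/RT = (1570 × 5.52) / (8.314 × 620.15) = 1.681 mol
For 0.7788 mol N2, stoichiometry requires (1/1) × 0.7788 = 0.7788 mol O2; 1.681 mol is available, so N2 is limiting.
n(O2) consumed = (1/1) × 0.7788 = 0.7788 mol; remaining = 1.681 − 0.7788 = 0.9022 mol
V(O2) = nRT/P = 0.9022 × 8.314 × 851 / 2290 = 2.787 L

2.79 L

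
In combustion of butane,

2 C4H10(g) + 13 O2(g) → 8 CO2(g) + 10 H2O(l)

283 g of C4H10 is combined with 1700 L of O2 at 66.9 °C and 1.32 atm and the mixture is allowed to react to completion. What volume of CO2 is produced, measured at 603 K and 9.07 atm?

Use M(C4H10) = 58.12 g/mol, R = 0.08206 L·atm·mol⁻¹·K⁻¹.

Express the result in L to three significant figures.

n(C4H10) = 283 / 58.12 = 4.869 mol
n(O2) = PV/RT = (1.32 × 1700) / (0.08206 × 340.05) = 80.42 mol
For 4.869 mol C4H10, stoichiometry requires (13/2) × 4.869 = 31.65 mol O2; 80.42 mol is available, so C4H10 is limiting.
n(CO2) = (8/2) × 4.869 = 19.48 mol
V(CO2) = nRT/P = 19.48 × 0.08206 × 603 / 9.07 = 106.3 L

106 L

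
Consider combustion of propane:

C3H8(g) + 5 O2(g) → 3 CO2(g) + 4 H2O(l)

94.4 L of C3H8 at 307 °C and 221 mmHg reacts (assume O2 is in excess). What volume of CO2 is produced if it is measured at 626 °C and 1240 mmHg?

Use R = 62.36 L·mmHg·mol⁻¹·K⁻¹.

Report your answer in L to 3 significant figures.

n(C3H8) = PV/RT = (221 × 94.4) / (62.36 × 580.15) = 0.5767 mol
n(CO2) = (3/1) × 0.5767 = 1.730 mol
V = nRT/P = 1.730 × 62.36 × 899.15 / 1240 = 78.23 L

78.2 L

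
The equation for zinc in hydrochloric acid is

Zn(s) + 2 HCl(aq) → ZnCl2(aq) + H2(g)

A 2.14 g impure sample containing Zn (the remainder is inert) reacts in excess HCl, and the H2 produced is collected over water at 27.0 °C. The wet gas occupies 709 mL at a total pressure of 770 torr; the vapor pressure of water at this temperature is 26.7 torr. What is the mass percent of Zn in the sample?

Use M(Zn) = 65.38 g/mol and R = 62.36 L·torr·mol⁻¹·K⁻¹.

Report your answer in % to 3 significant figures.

P(H2) = 770 − 26.7 = 743.3 torr
n(H2) = PV/RT = (743.3 × 0.7090) / (62.36 × 300.15) = 0.02816 mol
n(Zn) = (1/1) × 0.02816 = 0.02816 mol
m(Zn) = 0.02816 × 65.38 = 1.841 g
%Zn = 1.841 / 2.14 × 100 = 86.03%

86.0 %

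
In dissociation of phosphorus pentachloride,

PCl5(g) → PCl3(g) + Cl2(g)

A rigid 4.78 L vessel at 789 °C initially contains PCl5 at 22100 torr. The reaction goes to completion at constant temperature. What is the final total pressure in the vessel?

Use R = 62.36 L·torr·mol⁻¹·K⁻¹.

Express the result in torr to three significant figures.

44200 torr

Rigid vessel, constant T ⇒ P scales with total gas moles (1 → 2).
P_final = (2/1) × 22100 = 44200 torr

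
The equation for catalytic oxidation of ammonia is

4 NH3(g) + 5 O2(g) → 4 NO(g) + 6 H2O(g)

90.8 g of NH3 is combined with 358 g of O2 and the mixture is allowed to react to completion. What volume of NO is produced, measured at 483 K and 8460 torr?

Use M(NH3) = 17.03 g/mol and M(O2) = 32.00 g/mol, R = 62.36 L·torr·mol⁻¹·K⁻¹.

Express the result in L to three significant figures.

19.0 L

n(NH3) = 90.8 / 17.03 = 5.332 mol
n(O2) = 358 / 32.00 = 11.19 mol
For 5.332 mol NH3, stoichiometry requires (5/4) × 5.332 = 6.665 mol O2; 11.19 mol is available, so NH3 is limiting.
n(NO) = (4/4) × 5.332 = 5.332 mol
V(NO) = nRT/P = 5.332 × 62.36 × 483 / 8460 = 18.98 L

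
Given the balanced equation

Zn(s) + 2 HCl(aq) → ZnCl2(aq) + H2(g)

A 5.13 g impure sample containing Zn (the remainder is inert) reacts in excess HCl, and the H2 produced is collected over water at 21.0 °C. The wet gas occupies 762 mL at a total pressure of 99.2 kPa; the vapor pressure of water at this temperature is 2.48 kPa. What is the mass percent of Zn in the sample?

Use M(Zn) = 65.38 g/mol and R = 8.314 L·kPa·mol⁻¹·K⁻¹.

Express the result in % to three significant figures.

38.4 %

P(H2) = 99.2 − 2.48 = 96.72 kPa
n(H2) = PV/RT = (96.72 × 0.7620) / (8.314 × 294.15) = 0.03014 mol
n(Zn) = (1/1) × 0.03014 = 0.03014 mol
m(Zn) = 0.03014 × 65.38 = 1.971 g
%Zn = 1.971 / 5.13 × 100 = 38.42%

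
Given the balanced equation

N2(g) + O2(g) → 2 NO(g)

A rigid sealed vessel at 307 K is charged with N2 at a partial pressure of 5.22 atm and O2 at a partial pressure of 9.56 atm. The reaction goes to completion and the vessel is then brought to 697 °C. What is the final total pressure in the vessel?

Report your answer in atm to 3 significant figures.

Because the vessel is rigid and T is held at 307 K, work the stoichiometry in partial pressures (P_i = n_iRT/V).
P(O2) required for 5.22 atm of N2 = (1/1) × 5.22 = 5.220 atm; available 9.56 atm, so N2 is limiting.
P(O2) remaining = 9.56 − (1/1) × 5.22 = 4.340 atm
P(gaseous products) = (2)/1 × 5.22 = 10.44 atm
P_total at 307 K = 4.340 + 10.44 = 14.78 atm
Scaling to 697 °C: P = 14.78 × 970.15/307 = 46.71 atm

46.7 atm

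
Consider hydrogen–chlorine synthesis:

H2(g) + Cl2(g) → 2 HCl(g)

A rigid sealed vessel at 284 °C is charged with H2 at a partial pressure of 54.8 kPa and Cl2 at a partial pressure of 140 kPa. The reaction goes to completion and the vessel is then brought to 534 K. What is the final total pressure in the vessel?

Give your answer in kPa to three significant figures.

At constant V, partial pressures at 284 °C are proportional to moles, so apply stoichiometry directly to pressures.
P(Cl2) required for 54.8 kPa of H2 = (1/1) × 54.8 = 54.80 kPa; available 140 kPa, so H2 is limiting.
P(Cl2) remaining = 140 − (1/1) × 54.8 = 85.20 kPa
P(gaseous products) = (2)/1 × 54.8 = 109.6 kPa
P_total at 284 °C = 85.20 + 109.6 = 194.8 kPa
Scaling to 534 K: P = 194.8 × 534/557.15 = 186.7 kPa

187 kPa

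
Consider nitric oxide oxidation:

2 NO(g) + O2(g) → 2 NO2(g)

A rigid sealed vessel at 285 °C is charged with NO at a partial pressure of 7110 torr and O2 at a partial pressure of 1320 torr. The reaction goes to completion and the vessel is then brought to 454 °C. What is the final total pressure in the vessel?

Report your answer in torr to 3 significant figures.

9260 torr

At constant V, partial pressures at 285 °C are proportional to moles, so apply stoichiometry directly to pressures.
P(O2) required for 7110 torr of NO = (1/2) × 7110 = 3555 torr; available 1320 torr, so O2 is limiting.
P(NO) remaining = 7110 − (2/1) × 1320 = 4470 torr
P(gaseous products) = (2)/1 × 1320 = 2640 torr
P_total at 285 °C = 4470 + 2640 = 7110 torr
Scaling to 454 °C: P = 7110 × 727.15/558.15 = 9263 torr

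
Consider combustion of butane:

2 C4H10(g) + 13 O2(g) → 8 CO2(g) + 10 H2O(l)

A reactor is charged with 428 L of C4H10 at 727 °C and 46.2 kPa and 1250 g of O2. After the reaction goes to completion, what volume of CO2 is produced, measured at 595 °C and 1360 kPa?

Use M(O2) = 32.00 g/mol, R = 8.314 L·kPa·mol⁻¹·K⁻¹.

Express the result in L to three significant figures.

50.5 L

n(C4H10) = PV/RT = (46.2 × 428) / (8.314 × 1000.15) = 2.378 mol
n(O2) = 1250 / 32.00 = 39.06 mol
For 2.378 mol C4H10, stoichiometry requires (13/2) × 2.378 = 15.46 mol O2; 39.06 mol is available, so C4H10 is limiting.
n(CO2) = (8/2) × 2.378 = 9.512 mol
V(CO2) = nRT/P = 9.512 × 8.314 × 868.15 / 1360 = 50.48 L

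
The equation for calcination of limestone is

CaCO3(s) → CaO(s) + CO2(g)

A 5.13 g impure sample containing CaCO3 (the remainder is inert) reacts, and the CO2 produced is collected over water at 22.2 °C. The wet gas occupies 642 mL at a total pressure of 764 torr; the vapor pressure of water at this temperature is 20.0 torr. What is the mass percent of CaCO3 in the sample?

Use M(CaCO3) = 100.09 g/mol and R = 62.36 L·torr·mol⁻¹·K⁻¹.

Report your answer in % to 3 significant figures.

50.6 %

P(CO2) = 764 − 20.0 = 744.0 torr
n(CO2) = PV/RT = (744.0 × 0.6420) / (62.36 × 295.35) = 0.02593 mol
n(CaCO3) = (1/1) × 0.02593 = 0.02593 mol
m(CaCO3) = 0.02593 × 100.09 = 2.595 g
%CaCO3 = 2.595 / 5.13 × 100 = 50.58%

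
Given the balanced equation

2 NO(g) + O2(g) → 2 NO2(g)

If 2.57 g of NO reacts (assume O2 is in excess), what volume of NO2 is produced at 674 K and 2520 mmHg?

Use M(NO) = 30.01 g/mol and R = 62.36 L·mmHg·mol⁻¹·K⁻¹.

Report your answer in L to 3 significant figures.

n(NO) = 2.570 / 30.01 = 0.08564 mol
n(NO2) = (2/2) × 0.08564 = 0.08564 mol
V = nRT/P = 0.08564 × 62.36 × 674 / 2520 = 1.428 L

1.43 L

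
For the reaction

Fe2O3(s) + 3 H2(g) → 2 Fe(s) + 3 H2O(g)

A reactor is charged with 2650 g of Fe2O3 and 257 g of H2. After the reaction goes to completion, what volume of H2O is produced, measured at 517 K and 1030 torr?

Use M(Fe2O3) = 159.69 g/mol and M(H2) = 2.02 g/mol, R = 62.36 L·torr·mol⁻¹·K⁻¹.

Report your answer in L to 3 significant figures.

n(Fe2O3) = 2650 / 159.69 = 16.59 mol
n(H2) = 257 / 2.02 = 127.2 mol
For 16.59 mol Fe2O3, stoichiometry requires (3/1) × 16.59 = 49.77 mol H2; 127.2 mol is available, so Fe2O3 is limiting.
n(H2O) = (3/1) × 16.59 = 49.77 mol
V(H2O) = nRT/P = 49.77 × 62.36 × 517 / 1030 = 1558 L

1560 L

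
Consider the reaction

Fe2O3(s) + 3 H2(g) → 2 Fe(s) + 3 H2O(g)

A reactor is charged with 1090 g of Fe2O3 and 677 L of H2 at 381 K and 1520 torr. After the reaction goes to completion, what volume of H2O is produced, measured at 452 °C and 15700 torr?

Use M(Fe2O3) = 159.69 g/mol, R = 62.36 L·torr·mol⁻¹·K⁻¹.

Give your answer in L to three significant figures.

n(Fe2O3) = 1090 / 159.69 = 6.826 mol
n(H2) = PV/RT = (1520 × 677) / (62.36 × 381) = 43.31 mol
For 6.826 mol Fe2O3, stoichiometry requires (3/1) × 6.826 = 20.48 mol H2; 43.31 mol is available, so Fe2O3 is limiting.
n(H2O) = (3/1) × 6.826 = 20.48 mol
V(H2O) = nRT/P = 20.48 × 62.36 × 725.15 / 15700 = 58.99 L

59.0 L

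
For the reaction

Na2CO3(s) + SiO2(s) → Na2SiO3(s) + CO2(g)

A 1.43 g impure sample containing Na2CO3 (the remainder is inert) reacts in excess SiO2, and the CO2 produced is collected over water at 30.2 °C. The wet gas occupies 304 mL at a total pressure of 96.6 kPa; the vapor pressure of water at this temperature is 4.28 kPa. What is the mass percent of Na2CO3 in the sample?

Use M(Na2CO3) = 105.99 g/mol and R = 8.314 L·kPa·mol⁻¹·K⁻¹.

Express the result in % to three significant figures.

82.5 %

P(CO2) = 96.6 − 4.28 = 92.32 kPa
n(CO2) = PV/RT = (92.32 × 0.3040) / (8.314 × 303.35) = 0.01113 mol
n(Na2CO3) = (1/1) × 0.01113 = 0.01113 mol
m(Na2CO3) = 0.01113 × 105.99 = 1.180 g
%Na2CO3 = 1.180 / 1.43 × 100 = 82.52%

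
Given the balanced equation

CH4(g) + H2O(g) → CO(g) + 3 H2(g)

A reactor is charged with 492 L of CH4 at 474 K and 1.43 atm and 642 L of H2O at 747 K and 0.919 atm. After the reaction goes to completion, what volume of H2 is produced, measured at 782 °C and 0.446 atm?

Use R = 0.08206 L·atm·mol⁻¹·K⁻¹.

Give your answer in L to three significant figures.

n(CH4) = PV/RT = (1.43 × 492) / (0.08206 × 474) = 18.09 mol
n(H2O) = PV/RT = (0.919 × 642) / (0.08206 × 747) = 9.625 mol
For 18.09 mol CH4, stoichiometry requires (1/1) × 18.09 = 18.09 mol H2O; 9.625 mol is available, so H2O is limiting.
n(H2) = (3/1) × 9.625 = 28.88 mol
V(H2) = nRT/P = 28.88 × 0.08206 × 1055.15 / 0.446 = 5607 L

5610 L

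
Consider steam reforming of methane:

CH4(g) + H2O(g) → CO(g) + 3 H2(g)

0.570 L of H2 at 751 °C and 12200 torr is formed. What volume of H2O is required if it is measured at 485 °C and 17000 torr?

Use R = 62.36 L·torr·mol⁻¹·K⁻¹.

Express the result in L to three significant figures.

n(H2) = PV/RT = (12200 × 0.570) / (62.36 × 1024.15) = 0.1089 mol
n(H2O) = (1/3) × 0.1089 = 0.03630 mol
V = nRT/P = 0.03630 × 62.36 × 758.15 / 17000 = 0.1010 L

0.101 L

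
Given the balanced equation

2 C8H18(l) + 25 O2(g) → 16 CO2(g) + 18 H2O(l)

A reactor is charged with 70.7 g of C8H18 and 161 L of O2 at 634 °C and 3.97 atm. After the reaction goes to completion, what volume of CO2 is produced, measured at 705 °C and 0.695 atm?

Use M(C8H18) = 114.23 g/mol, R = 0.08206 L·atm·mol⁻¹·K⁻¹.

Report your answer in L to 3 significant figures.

n(C8H18) = 70.7 / 114.23 = 0.6189 mol
n(O2) = PV/RT = (3.97 × 161) / (0.08206 × 907.15) = 8.586 mol
For 0.6189 mol C8H18, stoichiometry requires (25/2) × 0.6189 = 7.736 mol O2; 8.586 mol is available, so C8H18 is limiting.
n(CO2) = (16/2) × 0.6189 = 4.951 mol
V(CO2) = nRT/P = 4.951 × 0.08206 × 978.15 / 0.695 = 571.8 L

572 L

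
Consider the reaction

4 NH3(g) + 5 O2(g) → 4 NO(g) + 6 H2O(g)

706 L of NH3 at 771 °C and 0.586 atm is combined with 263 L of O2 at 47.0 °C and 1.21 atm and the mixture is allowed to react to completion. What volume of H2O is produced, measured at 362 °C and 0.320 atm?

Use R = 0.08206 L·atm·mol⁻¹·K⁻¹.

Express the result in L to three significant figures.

1180 L

n(NH3) = PV/RT = (0.586 × 706) / (0.08206 × 1044.15) = 4.828 mol
n(O2) = PV/RT = (1.21 × 263) / (0.08206 × 320.15) = 12.11 mol
For 4.828 mol NH3, stoichiometry requires (5/4) × 4.828 = 6.035 mol O2; 12.11 mol is available, so NH3 is limiting.
n(H2O) = (6/4) × 4.828 = 7.242 mol
V(H2O) = nRT/P = 7.242 × 0.08206 × 635.15 / 0.320 = 1180 L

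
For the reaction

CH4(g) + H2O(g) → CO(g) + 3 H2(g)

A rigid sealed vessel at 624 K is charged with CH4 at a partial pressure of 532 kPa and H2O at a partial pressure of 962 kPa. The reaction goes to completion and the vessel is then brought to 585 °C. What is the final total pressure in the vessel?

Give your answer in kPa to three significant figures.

3520 kPa

With V and T fixed, P_i ∝ n_i, so the mole ratios apply directly to partial pressures at 624 K.
P(H2O) required for 532 kPa of CH4 = (1/1) × 532 = 532.0 kPa; available 962 kPa, so CH4 is limiting.
P(H2O) remaining = 962 − (1/1) × 532 = 430.0 kPa
P(gaseous products) = (1+3)/1 × 532 = 2128 kPa
P_total at 624 K = 430.0 + 2128 = 2558 kPa
Scaling to 585 °C: P = 2558 × 858.15/624 = 3518 kPa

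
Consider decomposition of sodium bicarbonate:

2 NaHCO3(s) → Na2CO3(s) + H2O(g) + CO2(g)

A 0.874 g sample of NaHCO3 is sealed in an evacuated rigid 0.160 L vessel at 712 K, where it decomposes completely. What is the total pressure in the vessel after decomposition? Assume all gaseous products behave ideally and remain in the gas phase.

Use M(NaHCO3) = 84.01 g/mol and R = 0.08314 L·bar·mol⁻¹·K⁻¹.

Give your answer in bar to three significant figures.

3.85 bar

n(NaHCO3) = 0.874 / 84.01 = 0.01040 mol
n(gas produced) = (2/2) × 0.01040 = 0.01040 mol
P = nRT/V = 0.01040 × 0.08314 × 712 / 0.160 = 3.848 bar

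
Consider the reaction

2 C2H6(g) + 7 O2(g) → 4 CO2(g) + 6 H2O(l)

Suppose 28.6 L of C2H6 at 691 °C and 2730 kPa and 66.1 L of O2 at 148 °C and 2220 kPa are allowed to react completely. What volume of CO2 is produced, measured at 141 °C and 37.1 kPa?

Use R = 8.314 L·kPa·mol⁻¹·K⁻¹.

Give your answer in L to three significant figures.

n(C2H6) = PV/RT = (2730 × 28.6) / (8.314 × 964.15) = 9.740 mol
n(O2) = PV/RT = (2220 × 66.1) / (8.314 × 421.15) = 41.91 mol
For 9.740 mol C2H6, stoichiometry requires (7/2) × 9.740 = 34.09 mol O2; 41.91 mol is available, so C2H6 is limiting.
n(CO2) = (4/2) × 9.740 = 19.48 mol
V(CO2) = nRT/P = 19.48 × 8.314 × 414.15 / 37.1 = 1808 L

1810 L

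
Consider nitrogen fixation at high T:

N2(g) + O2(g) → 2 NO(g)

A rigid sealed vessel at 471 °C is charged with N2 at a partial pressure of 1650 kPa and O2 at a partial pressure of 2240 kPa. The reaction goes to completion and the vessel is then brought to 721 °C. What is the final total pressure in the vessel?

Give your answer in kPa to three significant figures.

5200 kPa

Because the vessel is rigid and T is held at 471 °C, work the stoichiometry in partial pressures (P_i = n_iRT/V).
P(O2) required for 1650 kPa of N2 = (1/1) × 1650 = 1650 kPa; available 2240 kPa, so N2 is limiting.
P(O2) remaining = 2240 − (1/1) × 1650 = 590.0 kPa
P(gaseous products) = (2)/1 × 1650 = 3300 kPa
P_total at 471 °C = 590.0 + 3300 = 3890 kPa
Scaling to 721 °C: P = 3890 × 994.15/744.15 = 5197 kPa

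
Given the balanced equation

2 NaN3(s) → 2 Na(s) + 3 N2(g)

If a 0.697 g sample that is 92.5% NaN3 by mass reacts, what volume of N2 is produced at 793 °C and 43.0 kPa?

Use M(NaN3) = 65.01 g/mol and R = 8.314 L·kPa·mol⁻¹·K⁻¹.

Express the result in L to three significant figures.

mass of NaN3 = 0.697 × 92.5/100 = 0.6447 g
n(NaN3) = 0.6447 / 65.01 = 0.009917 mol
n(N2) = (3/2) × 0.009917 = 0.01488 mol
V = nRT/P = 0.01488 × 8.314 × 1066.15 / 43.0 = 3.067 L

3.07 L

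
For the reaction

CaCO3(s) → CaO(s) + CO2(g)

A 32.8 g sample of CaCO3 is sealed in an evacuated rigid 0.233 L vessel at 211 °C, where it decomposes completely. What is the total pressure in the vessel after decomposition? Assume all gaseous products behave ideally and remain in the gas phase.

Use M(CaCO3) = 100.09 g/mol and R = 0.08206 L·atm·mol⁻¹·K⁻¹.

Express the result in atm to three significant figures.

55.9 atm

n(CaCO3) = 32.8 / 100.09 = 0.3277 mol
n(gas produced) = (1/1) × 0.3277 = 0.3277 mol
P = nRT/V = 0.3277 × 0.08206 × 484.15 / 0.233 = 55.88 atm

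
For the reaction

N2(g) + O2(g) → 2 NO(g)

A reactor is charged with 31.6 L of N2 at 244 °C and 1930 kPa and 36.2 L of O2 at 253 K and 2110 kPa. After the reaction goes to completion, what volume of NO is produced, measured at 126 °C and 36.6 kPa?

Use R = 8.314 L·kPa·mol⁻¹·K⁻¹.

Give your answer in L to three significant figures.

n(N2) = PV/RT = (1930 × 31.6) / (8.314 × 517.15) = 14.18 mol
n(O2) = PV/RT = (2110 × 36.2) / (8.314 × 253) = 36.31 mol
For 14.18 mol N2, stoichiometry requires (1/1) × 14.18 = 14.18 mol O2; 36.31 mol is available, so N2 is limiting.
n(NO) = (2/1) × 14.18 = 28.36 mol
V(NO) = nRT/P = 28.36 × 8.314 × 399.15 / 36.6 = 2571 L

2570 L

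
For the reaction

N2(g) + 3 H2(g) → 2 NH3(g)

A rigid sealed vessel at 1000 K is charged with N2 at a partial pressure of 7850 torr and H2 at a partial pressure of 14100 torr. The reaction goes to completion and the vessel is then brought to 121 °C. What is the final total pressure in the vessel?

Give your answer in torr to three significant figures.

4950 torr

Because the vessel is rigid and T is held at 1000 K, work the stoichiometry in partial pressures (P_i = n_iRT/V).
P(H2) required for 7850 torr of N2 = (3/1) × 7850 = 23550 torr; available 14100 torr, so H2 is limiting.
P(N2) remaining = 7850 − (1/3) × 14100 = 3150 torr
P(gaseous products) = (2)/3 × 14100 = 9400 torr
P_total at 1000 K = 3150 + 9400 = 12550 torr
Scaling to 121 °C: P = 12550 × 394.15/1000 = 4947 torr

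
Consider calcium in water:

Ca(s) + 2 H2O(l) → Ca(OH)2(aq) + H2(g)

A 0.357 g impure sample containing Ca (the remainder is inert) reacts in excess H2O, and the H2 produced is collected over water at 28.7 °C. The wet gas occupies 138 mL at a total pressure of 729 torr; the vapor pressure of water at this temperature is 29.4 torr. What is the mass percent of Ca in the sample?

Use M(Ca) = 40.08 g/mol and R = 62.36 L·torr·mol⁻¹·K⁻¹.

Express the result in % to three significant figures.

57.6 %

P(H2) = 729 − 29.4 = 699.6 torr
n(H2) = PV/RT = (699.6 × 0.1380) / (62.36 × 301.85) = 0.005129 mol
n(Ca) = (1/1) × 0.005129 = 0.005129 mol
m(Ca) = 0.005129 × 40.08 = 0.2056 g
%Ca = 0.2056 / 0.357 × 100 = 57.59%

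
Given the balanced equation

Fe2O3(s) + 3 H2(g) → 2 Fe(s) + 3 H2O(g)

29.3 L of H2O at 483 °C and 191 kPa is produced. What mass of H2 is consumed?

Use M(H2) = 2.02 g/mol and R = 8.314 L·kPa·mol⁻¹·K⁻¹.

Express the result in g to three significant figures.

n(H2O) = PV/RT = (191 × 29.3) / (8.314 × 756.15) = 0.8902 mol
n(H2) = (3/3) × 0.8902 = 0.8902 mol
m(H2) = 0.8902 × 2.02 = 1.798 g

1.80 g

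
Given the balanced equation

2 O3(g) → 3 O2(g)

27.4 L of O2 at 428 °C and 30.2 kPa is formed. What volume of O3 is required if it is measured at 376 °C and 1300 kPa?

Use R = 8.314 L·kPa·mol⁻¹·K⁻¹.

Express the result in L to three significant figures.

0.393 L

n(O2) = PV/RT = (30.2 × 27.4) / (8.314 × 701.15) = 0.1420 mol
n(O3) = (2/3) × 0.1420 = 0.09467 mol
V = nRT/P = 0.09467 × 8.314 × 649.15 / 1300 = 0.3930 L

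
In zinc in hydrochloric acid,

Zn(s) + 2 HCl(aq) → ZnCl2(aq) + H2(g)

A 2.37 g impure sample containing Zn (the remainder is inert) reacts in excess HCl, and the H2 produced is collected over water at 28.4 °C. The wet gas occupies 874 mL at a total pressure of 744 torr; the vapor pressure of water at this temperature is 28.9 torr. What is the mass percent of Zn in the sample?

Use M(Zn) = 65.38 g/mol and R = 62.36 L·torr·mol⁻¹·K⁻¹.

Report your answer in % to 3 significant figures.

P(H2) = 744 − 28.9 = 715.1 torr
n(H2) = PV/RT = (715.1 × 0.8740) / (62.36 × 301.55) = 0.03324 mol
n(Zn) = (1/1) × 0.03324 = 0.03324 mol
m(Zn) = 0.03324 × 65.38 = 2.173 g
%Zn = 2.173 / 2.37 × 100 = 91.69%

91.7 %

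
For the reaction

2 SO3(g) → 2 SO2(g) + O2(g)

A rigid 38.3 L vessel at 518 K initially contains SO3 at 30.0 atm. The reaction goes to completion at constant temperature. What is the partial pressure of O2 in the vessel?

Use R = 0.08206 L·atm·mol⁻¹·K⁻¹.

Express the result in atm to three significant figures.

n(SO3)₀ = PV/RT = (30.0 × 38.3) / (0.08206 × 518) = 27.03 mol
n(O2) = (1/2) × 27.03 = 13.52 mol
P(O2) = nRT/V = 13.52 × 0.08206 × 518 / 38.3 = 15.01 atm

15.0 atm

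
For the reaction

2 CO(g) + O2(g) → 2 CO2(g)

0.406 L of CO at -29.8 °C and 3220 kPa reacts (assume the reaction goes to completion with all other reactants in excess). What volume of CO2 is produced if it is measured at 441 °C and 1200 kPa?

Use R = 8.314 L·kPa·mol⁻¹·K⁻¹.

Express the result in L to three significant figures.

3.20 L

n(CO) = PV/RT = (3220 × 0.406) / (8.314 × 243.35) = 0.6462 mol
n(CO2) = (2/2) × 0.6462 = 0.6462 mol
V = nRT/P = 0.6462 × 8.314 × 714.15 / 1200 = 3.197 L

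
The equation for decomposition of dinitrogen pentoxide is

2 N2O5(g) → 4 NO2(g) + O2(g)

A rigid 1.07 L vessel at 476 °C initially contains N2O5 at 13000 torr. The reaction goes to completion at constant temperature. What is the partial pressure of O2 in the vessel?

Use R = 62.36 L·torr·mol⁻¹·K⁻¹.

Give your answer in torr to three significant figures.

n(N2O5)₀ = PV/RT = (13000 × 1.07) / (62.36 × 749.15) = 0.2978 mol
n(O2) = (1/2) × 0.2978 = 0.1489 mol
P(O2) = nRT/V = 0.1489 × 62.36 × 749.15 / 1.07 = 6501 torr

6500 torr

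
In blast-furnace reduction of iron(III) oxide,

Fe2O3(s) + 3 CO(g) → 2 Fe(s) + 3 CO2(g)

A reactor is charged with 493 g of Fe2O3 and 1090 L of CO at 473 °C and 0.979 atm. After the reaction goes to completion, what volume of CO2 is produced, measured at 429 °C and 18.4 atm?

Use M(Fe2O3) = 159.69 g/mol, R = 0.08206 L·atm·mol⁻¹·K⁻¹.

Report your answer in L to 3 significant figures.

n(Fe2O3) = 493 / 159.69 = 3.087 mol
n(CO) = PV/RT = (0.979 × 1090) / (0.08206 × 746.15) = 17.43 mol
For 3.087 mol Fe2O3, stoichiometry requires (3/1) × 3.087 = 9.261 mol CO; 17.43 mol is available, so Fe2O3 is limiting.
n(CO2) = (3/1) × 3.087 = 9.261 mol
V(CO2) = nRT/P = 9.261 × 0.08206 × 702.15 / 18.4 = 29.00 L

29.0 L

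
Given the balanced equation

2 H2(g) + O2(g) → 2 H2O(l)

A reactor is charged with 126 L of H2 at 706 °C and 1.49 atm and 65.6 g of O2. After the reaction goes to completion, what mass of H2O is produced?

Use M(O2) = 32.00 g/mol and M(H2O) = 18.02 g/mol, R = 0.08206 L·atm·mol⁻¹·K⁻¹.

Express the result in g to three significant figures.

n(H2) = PV/RT = (1.49 × 126) / (0.08206 × 979.15) = 2.337 mol
n(O2) = 65.6 / 32.00 = 2.050 mol
For 2.337 mol H2, stoichiometry requires (1/2) × 2.337 = 1.169 mol O2; 2.050 mol is available, so H2 is limiting.
n(H2O) = (2/2) × 2.337 = 2.337 mol
m(H2O) = 2.337 × 18.02 = 42.11 g

42.1 g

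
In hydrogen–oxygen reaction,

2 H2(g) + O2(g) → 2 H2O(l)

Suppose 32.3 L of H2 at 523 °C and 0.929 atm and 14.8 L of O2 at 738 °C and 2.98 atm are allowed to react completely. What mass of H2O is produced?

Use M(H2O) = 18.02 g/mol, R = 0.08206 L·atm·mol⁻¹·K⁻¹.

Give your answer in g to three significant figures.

8.28 g

n(H2) = PV/RT = (0.929 × 32.3) / (0.08206 × 796.15) = 0.4593 mol
n(O2) = PV/RT = (2.98 × 14.8) / (0.08206 × 1011.15) = 0.5315 mol
For 0.4593 mol H2, stoichiometry requires (1/2) × 0.4593 = 0.2296 mol O2; 0.5315 mol is available, so H2 is limiting.
n(H2O) = (2/2) × 0.4593 = 0.4593 mol
m(H2O) = 0.4593 × 18.02 = 8.277 g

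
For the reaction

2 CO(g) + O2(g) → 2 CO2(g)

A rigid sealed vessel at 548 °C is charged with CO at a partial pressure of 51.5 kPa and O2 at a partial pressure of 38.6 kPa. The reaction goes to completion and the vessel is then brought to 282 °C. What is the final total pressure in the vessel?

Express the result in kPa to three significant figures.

With V and T fixed, P_i ∝ n_i, so the mole ratios apply directly to partial pressures at 548 °C.
P(O2) required for 51.5 kPa of CO = (1/2) × 51.5 = 25.75 kPa; available 38.6 kPa, so CO is limiting.
P(O2) remaining = 38.6 − (1/2) × 51.5 = 12.85 kPa
P(gaseous products) = (2)/2 × 51.5 = 51.50 kPa
P_total at 548 °C = 12.85 + 51.50 = 64.35 kPa
Scaling to 282 °C: P = 64.35 × 555.15/821.15 = 43.50 kPa

43.5 kPa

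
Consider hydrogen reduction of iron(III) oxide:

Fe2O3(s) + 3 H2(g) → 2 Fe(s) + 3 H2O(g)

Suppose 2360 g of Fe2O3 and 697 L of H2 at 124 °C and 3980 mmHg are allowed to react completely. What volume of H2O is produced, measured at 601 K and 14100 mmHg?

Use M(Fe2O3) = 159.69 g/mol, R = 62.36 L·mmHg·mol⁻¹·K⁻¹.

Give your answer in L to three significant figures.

n(Fe2O3) = 2360 / 159.69 = 14.78 mol
n(H2) = PV/RT = (3980 × 697) / (62.36 × 397.15) = 112.0 mol
For 14.78 mol Fe2O3, stoichiometry requires (3/1) × 14.78 = 44.34 mol H2; 112.0 mol is available, so Fe2O3 is limiting.
n(H2O) = (3/1) × 14.78 = 44.34 mol
V(H2O) = nRT/P = 44.34 × 62.36 × 601 / 14100 = 117.9 L

118 L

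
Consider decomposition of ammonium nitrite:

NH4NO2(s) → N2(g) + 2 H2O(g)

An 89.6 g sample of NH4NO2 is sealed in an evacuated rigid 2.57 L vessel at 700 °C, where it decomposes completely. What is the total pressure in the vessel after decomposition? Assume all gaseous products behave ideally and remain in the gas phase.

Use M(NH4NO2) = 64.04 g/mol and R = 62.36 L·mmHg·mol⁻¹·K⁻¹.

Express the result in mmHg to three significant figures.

99100 mmHg

n(NH4NO2) = 89.6 / 64.04 = 1.399 mol
n(gas produced) = (3/1) × 1.399 = 4.197 mol
P = nRT/V = 4.197 × 62.36 × 973.15 / 2.57 = 99100 mmHg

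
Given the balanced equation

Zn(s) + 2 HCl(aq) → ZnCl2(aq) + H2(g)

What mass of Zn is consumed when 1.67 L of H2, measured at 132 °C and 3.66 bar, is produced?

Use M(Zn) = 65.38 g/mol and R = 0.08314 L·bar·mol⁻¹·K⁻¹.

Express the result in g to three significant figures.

11.9 g

n(H2) = PV/RT = (3.66 × 1.67) / (0.08314 × 405.15) = 0.1815 mol
n(Zn) = (1/1) × 0.1815 = 0.1815 mol
m(Zn) = 0.1815 × 65.38 = 11.87 g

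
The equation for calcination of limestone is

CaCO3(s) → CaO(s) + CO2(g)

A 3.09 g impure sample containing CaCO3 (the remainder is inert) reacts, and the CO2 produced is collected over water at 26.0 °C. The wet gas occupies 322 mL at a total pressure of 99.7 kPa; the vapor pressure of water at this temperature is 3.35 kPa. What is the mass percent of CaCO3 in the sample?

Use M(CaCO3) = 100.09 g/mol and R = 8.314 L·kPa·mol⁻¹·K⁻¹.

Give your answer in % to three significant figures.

40.4 %

P(CO2) = 99.7 − 3.35 = 96.35 kPa
n(CO2) = PV/RT = (96.35 × 0.3220) / (8.314 × 299.15) = 0.01247 mol
n(CaCO3) = (1/1) × 0.01247 = 0.01247 mol
m(CaCO3) = 0.01247 × 100.09 = 1.248 g
%CaCO3 = 1.248 / 3.09 × 100 = 40.39%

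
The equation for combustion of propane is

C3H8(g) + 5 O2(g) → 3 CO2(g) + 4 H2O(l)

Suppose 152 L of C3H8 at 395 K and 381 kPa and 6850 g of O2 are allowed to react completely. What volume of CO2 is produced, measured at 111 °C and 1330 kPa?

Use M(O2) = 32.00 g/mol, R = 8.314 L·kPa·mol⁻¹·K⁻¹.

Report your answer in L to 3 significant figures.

n(C3H8) = PV/RT = (381 × 152) / (8.314 × 395) = 17.63 mol
n(O2) = 6850 / 32.00 = 214.1 mol
For 17.63 mol C3H8, stoichiometry requires (5/1) × 17.63 = 88.15 mol O2; 214.1 mol is available, so C3H8 is limiting.
n(CO2) = (3/1) × 17.63 = 52.89 mol
V(CO2) = nRT/P = 52.89 × 8.314 × 384.15 / 1330 = 127.0 L

127 L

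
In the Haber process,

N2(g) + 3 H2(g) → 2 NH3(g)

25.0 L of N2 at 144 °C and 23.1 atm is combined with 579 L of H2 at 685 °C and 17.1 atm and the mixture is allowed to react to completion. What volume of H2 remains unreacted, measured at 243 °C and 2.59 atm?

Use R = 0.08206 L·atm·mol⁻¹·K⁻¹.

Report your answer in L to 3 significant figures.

n(N2) = PV/RT = (23.1 × 25.0) / (0.08206 × 417.15) = 16.87 mol
n(H2) = PV/RT = (17.1 × 579) / (0.08206 × 958.15) = 125.9 mol
For 16.87 mol N2, stoichiometry requires (3/1) × 16.87 = 50.61 mol H2; 125.9 mol is available, so N2 is limiting.
n(H2) consumed = (3/1) × 16.87 = 50.61 mol; remaining = 125.9 − 50.61 = 75.29 mol
V(H2) = nRT/P = 75.29 × 0.08206 × 516.15 / 2.59 = 1231 L

1230 L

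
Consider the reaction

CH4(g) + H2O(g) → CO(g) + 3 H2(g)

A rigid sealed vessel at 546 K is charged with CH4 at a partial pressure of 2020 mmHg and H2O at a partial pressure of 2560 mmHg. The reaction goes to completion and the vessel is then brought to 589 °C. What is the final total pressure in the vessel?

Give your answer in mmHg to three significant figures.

At constant V, partial pressures at 546 K are proportional to moles, so apply stoichiometry directly to pressures.
P(H2O) required for 2020 mmHg of CH4 = (1/1) × 2020 = 2020 mmHg; available 2560 mmHg, so CH4 is limiting.
P(H2O) remaining = 2560 − (1/1) × 2020 = 540.0 mmHg
P(gaseous products) = (1+3)/1 × 2020 = 8080 mmHg
P_total at 546 K = 540.0 + 8080 = 8620 mmHg
Scaling to 589 °C: P = 8620 × 862.15/546 = 13610 mmHg

13600 mmHg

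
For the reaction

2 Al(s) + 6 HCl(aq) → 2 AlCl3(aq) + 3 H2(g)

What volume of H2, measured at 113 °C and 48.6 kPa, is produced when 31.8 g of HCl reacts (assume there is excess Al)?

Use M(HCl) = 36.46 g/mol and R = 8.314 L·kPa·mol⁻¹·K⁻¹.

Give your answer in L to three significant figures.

n(HCl) = 31.80 / 36.46 = 0.8722 mol
n(H2) = (3/6) × 0.8722 = 0.4361 mol
V = nRT/P = 0.4361 × 8.314 × 386.15 / 48.6 = 28.81 L

28.8 L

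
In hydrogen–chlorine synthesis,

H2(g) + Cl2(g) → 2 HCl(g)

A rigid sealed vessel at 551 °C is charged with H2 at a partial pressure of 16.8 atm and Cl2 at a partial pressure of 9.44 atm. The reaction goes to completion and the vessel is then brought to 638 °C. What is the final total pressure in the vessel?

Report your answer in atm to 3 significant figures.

29.0 atm

At constant V, partial pressures at 551 °C are proportional to moles, so apply stoichiometry directly to pressures.
P(Cl2) required for 16.8 atm of H2 = (1/1) × 16.8 = 16.80 atm; available 9.44 atm, so Cl2 is limiting.
P(H2) remaining = 16.8 − (1/1) × 9.44 = 7.360 atm
P(gaseous products) = (2)/1 × 9.44 = 18.88 atm
P_total at 551 °C = 7.360 + 18.88 = 26.24 atm
Scaling to 638 °C: P = 26.24 × 911.15/824.15 = 29.01 atm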